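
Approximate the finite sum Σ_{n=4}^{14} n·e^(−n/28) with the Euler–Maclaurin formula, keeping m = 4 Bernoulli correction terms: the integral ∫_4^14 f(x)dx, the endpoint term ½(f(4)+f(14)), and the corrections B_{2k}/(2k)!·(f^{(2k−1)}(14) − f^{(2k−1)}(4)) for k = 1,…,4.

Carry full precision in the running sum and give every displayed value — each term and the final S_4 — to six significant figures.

S_4 ≈ 69.3854

∫_4^14 x·e^(−x/28) dx evaluates to 63.4425.
Endpoint term: (f(4) + f(14))/2 = (3.46751 + 8.49143)/2 = 5.97947.
Integral + boundary = 69.4220.
k=1: B_{2}/(2)! × [f^{(1)}(14) − f^{(1)}(4)] = 1/12 × (0.303265 − 0.743038) = -0.0366477.
After k=1: 69.3854.
k=2: B_{4}/(4)! × [f^{(3)}(14) − f^{(3)}(4)] = −1/720 × (0.00193409 − 0.00315918) = 1.70151e-06.
After k=2: 69.3854.
k=3: B_{6}/(6)! × [f^{(5)}(14) − f^{(5)}(4)] = 1/30240 × (4.44051e-06 − 6.85025e-06) = -7.96872e-11.
After k=3: 69.3854.
k=4: B_{8}/(8)! × [f^{(7)}(14) − f^{(7)}(4)] = −1/1209600 × (8.18122e-09 − 1.23354e-08) = 3.43434e-15.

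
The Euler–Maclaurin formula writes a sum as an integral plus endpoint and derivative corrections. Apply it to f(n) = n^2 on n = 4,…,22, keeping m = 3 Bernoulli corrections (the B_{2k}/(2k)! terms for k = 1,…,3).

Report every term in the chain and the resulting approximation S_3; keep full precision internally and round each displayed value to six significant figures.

S_3 ≈ 3781.00

∫_4^22 x^2 dx evaluates to 3528.00.
Endpoint term: (f(4) + f(22))/2 = (16.0000 + 484.000)/2 = 250.000.
So far: 3778.00.
k=1: B_{2}/(2)! × [f^{(1)}(22) − f^{(1)}(4)] = 1/12 × (44.0000 − 8.00000) = 3.00000.
Running total after k=1: 3781.00.
k=2: B_{4}/(4)! × [f^{(3)}(22) − f^{(3)}(4)] = −1/720 × (0.00000 − 0.00000) = 0.00000.
Running total after k=2: 3781.00.
k=3: B_{6}/(6)! × [f^{(5)}(22) − f^{(5)}(4)] = 1/30240 × (0.00000 − 0.00000) = 0.00000.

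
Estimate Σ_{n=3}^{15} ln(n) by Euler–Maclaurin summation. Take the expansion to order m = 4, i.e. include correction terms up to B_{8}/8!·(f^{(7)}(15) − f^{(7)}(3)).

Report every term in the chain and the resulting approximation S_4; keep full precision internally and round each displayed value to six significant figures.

The integral term ∫_3^15 ln(x) dx = 25.3249.
Boundary: ½(f(3) + f(15)) = ½(1.09861 + 2.70805) = 1.90333.
Running total after boundary: 27.2282.
Order-1 term: 1/12 · (0.0666667 − 0.333333) = -0.0222222.
Partial sum through k=1: 27.2060.
Order-2 term: −1/720 · (0.000592593 − 0.0740741) = 0.000102058.
Partial sum through k=2: 27.2061.
Order-3 term: 1/30240 · (3.16049e-05 − 0.0987654) = -3.26501e-06.
Partial sum through k=3: 27.2061.
Order-4 term: −1/1209600 · (4.21399e-06 − 0.329218) = 2.72168e-07.

S_4 ≈ 27.2061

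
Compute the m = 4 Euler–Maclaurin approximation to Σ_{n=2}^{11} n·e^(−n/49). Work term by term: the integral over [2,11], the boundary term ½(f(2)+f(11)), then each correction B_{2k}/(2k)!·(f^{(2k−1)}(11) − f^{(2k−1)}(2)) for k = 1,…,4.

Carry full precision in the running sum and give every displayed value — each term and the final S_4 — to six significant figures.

S_4 ≈ 55.5468

The integral term ∫_2^11 x·e^(−x/49) dx = 50.2178.
Endpoint term: (f(2) + f(11))/2 = (1.92001 + 8.78816)/2 = 5.35409.
Integral + boundary = 55.5719.
Order-1 term: 1/12 · (0.619574 − 0.920822) = -0.0251040.
After k=1: 55.5468.
Order-2 term: −1/720 · (0.000923541 − 0.00118319) = 3.60620e-07.
After k=2: 55.5468.
Order-3 term: 1/30240 · (6.61821e-07 − 8.25847e-07) = -5.42413e-12.
After k=3: 55.5468.
Order-4 term: −1/1209600 · (3.91085e-10 − 4.82676e-10) = 7.57201e-17.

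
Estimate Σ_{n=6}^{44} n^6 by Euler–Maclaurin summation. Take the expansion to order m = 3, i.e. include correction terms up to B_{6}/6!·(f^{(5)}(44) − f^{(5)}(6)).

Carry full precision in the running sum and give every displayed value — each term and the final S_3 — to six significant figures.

S_3 ≈ 4.93217e+10

The integral term ∫_6^44 x^6 dx = 4.56111e+10.
Boundary: ½(f(6) + f(44)) = ½(46656.0 + 7.25631e+09) = 3.62818e+09.
Running total after boundary: 4.92393e+10.
k=1: B_{2}/(2)! × [f^{(1)}(44) − f^{(1)}(6)] = 1/12 × (9.89497e+08 − 46656.0) = 8.24542e+07.
Running total after k=1: 4.93217e+10.
k=2: B_{4}/(4)! × [f^{(3)}(44) − f^{(3)}(6)] = −1/720 × (1.02221e+07 − 25920.0) = -14161.3.
Running total after k=2: 4.93217e+10.
k=3: B_{6}/(6)! × [f^{(5)}(44) − f^{(5)}(6)] = 1/30240 × (31680.0 − 4320.00) = 0.904762.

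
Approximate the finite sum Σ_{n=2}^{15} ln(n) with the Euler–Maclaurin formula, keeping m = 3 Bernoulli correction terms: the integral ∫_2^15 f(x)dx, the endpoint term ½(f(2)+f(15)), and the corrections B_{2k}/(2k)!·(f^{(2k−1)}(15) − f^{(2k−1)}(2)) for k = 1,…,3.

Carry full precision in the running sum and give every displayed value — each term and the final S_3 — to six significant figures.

S_3 ≈ 27.8993

The integral term ∫_2^15 ln(x) dx = 26.2345.
Boundary: ½(f(2) + f(15)) = ½(0.693147 + 2.70805) = 1.70060.
Running total after boundary: 27.9351.
Correction k=1: B_{2}/2! · (f^{(1)}(15) − f^{(1)}(2)) = 1/12 · (0.0666667 − 0.500000) = -0.0361111.
Running total after k=1: 27.8989.
Correction k=2: B_{4}/4! · (f^{(3)}(15) − f^{(3)}(2)) = −1/720 · (0.000592593 − 0.250000) = 0.000346399.
Running total after k=2: 27.8993.
Correction k=3: B_{6}/6! · (f^{(5)}(15) − f^{(5)}(2)) = 1/30240 · (3.16049e-05 − 0.750000) = -2.48005e-05.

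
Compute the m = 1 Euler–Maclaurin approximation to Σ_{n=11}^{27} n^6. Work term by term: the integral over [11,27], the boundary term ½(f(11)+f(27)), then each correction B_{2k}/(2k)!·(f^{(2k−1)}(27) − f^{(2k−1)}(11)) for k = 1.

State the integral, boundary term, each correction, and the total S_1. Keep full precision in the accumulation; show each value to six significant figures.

S_1 ≈ 1.69324e+09

∫_11^27 x^6 dx evaluates to 1.49155e+09.
Endpoint term: (f(11) + f(27))/2 = (1.77156e+06 + 3.87420e+08)/2 = 1.94596e+08.
Running total after boundary: 1.68615e+09.
Order-1 term: 1/12 · (8.60934e+07 − 966306) = 7.09393e+06.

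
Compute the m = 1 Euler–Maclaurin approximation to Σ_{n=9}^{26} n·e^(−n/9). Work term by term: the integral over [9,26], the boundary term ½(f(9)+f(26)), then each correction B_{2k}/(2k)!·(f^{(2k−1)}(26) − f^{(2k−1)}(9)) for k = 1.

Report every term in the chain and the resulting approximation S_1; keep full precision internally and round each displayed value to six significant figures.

S_1 ≈ 44.4405

The integral term ∫_9^26 x·e^(−x/9) dx = 42.0705.
Endpoint term: (f(9) + f(26))/2 = (3.31091 + 1.44659)/2 = 2.37875.
Integral + boundary = 44.4493.
k=1: B_{2}/(2)! × [f^{(1)}(26) − f^{(1)}(9)] = 1/12 × (-0.105094 − 0.00000) = -0.00875783.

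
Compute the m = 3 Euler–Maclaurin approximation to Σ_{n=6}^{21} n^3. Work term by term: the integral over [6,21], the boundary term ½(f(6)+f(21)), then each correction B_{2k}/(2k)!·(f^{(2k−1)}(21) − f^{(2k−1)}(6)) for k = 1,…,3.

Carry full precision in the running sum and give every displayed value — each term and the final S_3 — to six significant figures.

∫_6^21 x^3 dx evaluates to 48296.2.
Endpoint term: (f(6) + f(21))/2 = (216.000 + 9261.00)/2 = 4738.50.
Integral + boundary = 53034.8.
Order-1 term: 1/12 · (1323.00 − 108.000) = 101.250.
Running total after k=1: 53136.0.
Order-2 term: −1/720 · (6.00000 − 6.00000) = 0.00000.
Running total after k=2: 53136.0.
Order-3 term: 1/30240 · (0.00000 − 0.00000) = 0.00000.

S_3 ≈ 53136.0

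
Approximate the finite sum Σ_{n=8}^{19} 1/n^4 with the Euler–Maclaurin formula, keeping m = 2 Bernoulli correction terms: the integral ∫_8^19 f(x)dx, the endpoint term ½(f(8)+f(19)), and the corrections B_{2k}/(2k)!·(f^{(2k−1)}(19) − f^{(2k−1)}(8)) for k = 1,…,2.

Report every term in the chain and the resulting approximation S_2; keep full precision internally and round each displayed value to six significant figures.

∫_8^19 1/x^4 dx evaluates to 0.000602444.
Endpoint term: (f(8) + f(19))/2 = (0.000244141 + 7.67336e-06)/2 = 0.000125907.
So far: 0.000728351.
k=1: B_{2}/(2)! × [f^{(1)}(19) − f^{(1)}(8)] = 1/12 × (-1.61544e-06 − (-0.000122070)) = 1.00379e-05.
After k=1: 0.000738389.
k=2: B_{4}/(4)! × [f^{(3)}(19) − f^{(3)}(8)] = −1/720 × (-1.34247e-07 − (-5.72205e-05)) = -7.92864e-08.

S_2 ≈ 0.000738309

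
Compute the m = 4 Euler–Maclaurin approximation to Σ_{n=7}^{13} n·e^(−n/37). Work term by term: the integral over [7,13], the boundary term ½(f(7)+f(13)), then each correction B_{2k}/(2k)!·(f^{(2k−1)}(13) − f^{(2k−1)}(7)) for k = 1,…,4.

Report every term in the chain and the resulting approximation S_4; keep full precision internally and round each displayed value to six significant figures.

Integral: ∫_7^13 x·e^(−x/37) dx = 45.4691.
Boundary: ½(f(7) + f(13)) = ½(5.79341 + 9.14857) = 7.47099.
Running total after boundary: 52.9401.
Order-1 term: 1/12 · (0.456478 − 0.671051) = -0.0178811.
Running total after k=1: 52.9222.
Order-2 term: −1/720 · (0.00136154 − 0.00169928) = 4.69078e-07.
Running total after k=2: 52.9222.
Order-3 term: 1/30240 · (1.74554e-06 − 2.12446e-06) = -1.25303e-11.
Running total after k=3: 52.9222.
Order-4 term: −1/1209600 · (1.82361e-09 − 2.19697e-09) = 3.08662e-16.

S_4 ≈ 52.9222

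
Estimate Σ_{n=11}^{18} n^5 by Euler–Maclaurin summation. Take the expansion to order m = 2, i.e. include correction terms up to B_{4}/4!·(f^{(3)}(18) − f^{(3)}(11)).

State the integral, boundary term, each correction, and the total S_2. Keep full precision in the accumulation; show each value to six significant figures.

S_2 ≈ 6.43638e+06

Integral: ∫_11^18 x^5 dx = 5.37344e+06.
Boundary: ½(f(11) + f(18)) = ½(161051 + 1.88957e+06) = 1.02531e+06.
Integral + boundary = 6.39875e+06.
Order-1 term: 1/12 · (524880 − 73205.0) = 37639.6.
Running total after k=1: 6.43639e+06.
Order-2 term: −1/720 · (19440.0 − 7260.00) = -16.9167.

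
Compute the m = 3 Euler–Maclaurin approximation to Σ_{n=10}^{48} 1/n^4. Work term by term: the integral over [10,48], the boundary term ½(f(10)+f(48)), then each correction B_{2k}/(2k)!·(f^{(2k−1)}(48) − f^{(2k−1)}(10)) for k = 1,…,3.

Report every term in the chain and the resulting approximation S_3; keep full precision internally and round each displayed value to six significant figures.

Integral: ∫_10^48 1/x^4 dx = 0.000330319.
Endpoint term: (f(10) + f(48))/2 = (0.000100000 + 1.88380e-07)/2 = 5.00942e-05.
Running total after boundary: 0.000380413.
Order-1 term: 1/12 · (-1.56983e-08 − (-4.00000e-05)) = 3.33203e-06.
Partial sum through k=1: 0.000383745.
Order-2 term: −1/720 · (-2.04406e-10 − (-1.20000e-05)) = -1.66664e-08.
Partial sum through k=2: 0.000383729.
Order-3 term: 1/30240 · (-4.96819e-12 − (-6.72000e-06)) = 2.22222e-10.

S_3 ≈ 0.000383729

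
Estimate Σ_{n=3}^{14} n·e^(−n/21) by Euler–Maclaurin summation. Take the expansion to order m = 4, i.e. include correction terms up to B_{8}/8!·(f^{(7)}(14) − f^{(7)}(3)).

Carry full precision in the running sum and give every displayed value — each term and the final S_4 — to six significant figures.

The integral term ∫_3^14 x·e^(−x/21) dx = 59.5449.
Endpoint term: (f(3) + f(14))/2 = (2.60063 + 7.18784)/2 = 4.89424.
Running total after boundary: 64.4391.
Order-1 term: 1/12 · (0.171139 − 0.743038) = -0.0476583.
Running total after k=1: 64.3915.
Order-2 term: −1/720 · (0.00271649 − 0.00561631) = 4.02753e-06.
Running total after k=2: 64.3915.
Order-3 term: 1/30240 · (1.14397e-05 − 2.16502e-05) = -3.37648e-10.
Running total after k=3: 64.3915.
Order-4 term: −1/1209600 · (3.79129e-08 − 6.93083e-08) = 2.59552e-14.

S_4 ≈ 64.3915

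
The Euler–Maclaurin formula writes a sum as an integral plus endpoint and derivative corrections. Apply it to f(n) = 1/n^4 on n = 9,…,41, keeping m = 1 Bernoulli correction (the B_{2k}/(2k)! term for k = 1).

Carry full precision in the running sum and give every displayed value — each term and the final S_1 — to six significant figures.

S_1 ≈ 0.000534438

The integral term ∫_9^41 1/x^4 dx = 0.000452411.
Endpoint term: (f(9) + f(41))/2 = (0.000152416 + 3.53887e-07)/2 = 7.63848e-05.
So far: 0.000528796.
k=1: B_{2}/(2)! × [f^{(1)}(41) − f^{(1)}(9)] = 1/12 × (-3.45256e-08 − (-6.77404e-05)) = 5.64215e-06.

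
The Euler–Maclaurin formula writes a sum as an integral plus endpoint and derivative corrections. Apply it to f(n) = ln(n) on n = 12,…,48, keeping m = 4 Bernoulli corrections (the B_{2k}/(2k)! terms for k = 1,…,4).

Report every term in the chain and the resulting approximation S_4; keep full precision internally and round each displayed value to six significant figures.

S_4 ≈ 123.172

The integral term ∫_12^48 ln(x) dx = 119.999.
Boundary: ½(f(12) + f(48)) = ½(2.48491 + 3.87120) = 3.17805.
Running total after boundary: 123.177.
Order-1 term: 1/12 · (0.0208333 − 0.0833333) = -0.00520833.
Running total after k=1: 123.172.
Order-2 term: −1/720 · (1.80845e-05 − 0.00115741) = 1.58239e-06.
Running total after k=2: 123.172.
Order-3 term: 1/30240 · (9.41901e-08 − 9.64506e-05) = -3.18639e-09.
Running total after k=3: 123.172.
Order-4 term: −1/1209600 · (1.22643e-09 − 2.00939e-05) = 1.66110e-11.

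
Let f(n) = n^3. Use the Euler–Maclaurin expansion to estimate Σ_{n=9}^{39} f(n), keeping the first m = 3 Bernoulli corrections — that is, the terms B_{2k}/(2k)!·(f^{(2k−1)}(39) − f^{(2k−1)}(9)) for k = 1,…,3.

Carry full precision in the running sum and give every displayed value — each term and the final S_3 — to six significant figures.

S_3 ≈ 607104

The integral term ∫_9^39 x^3 dx = 576720.
Endpoint term: (f(9) + f(39))/2 = (729.000 + 59319.0)/2 = 30024.0.
So far: 606744.
Correction k=1: B_{2}/2! · (f^{(1)}(39) − f^{(1)}(9)) = 1/12 · (4563.00 − 243.000) = 360.000.
Running total after k=1: 607104.
Correction k=2: B_{4}/4! · (f^{(3)}(39) − f^{(3)}(9)) = −1/720 · (6.00000 − 6.00000) = 0.00000.
Running total after k=2: 607104.
Correction k=3: B_{6}/6! · (f^{(5)}(39) − f^{(5)}(9)) = 1/30240 · (0.00000 − 0.00000) = 0.00000.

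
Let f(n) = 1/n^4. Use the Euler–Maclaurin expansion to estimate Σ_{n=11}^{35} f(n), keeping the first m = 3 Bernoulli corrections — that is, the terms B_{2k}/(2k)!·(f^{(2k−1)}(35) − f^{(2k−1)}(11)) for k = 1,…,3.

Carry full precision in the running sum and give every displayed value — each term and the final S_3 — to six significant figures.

Integral: ∫_11^35 1/x^4 dx = 0.000242664.
Endpoint term: (f(11) + f(35))/2 = (6.83013e-05 + 6.66389e-07)/2 = 3.44839e-05.
Integral + boundary = 0.000277148.
Order-1 term: 1/12 · (-7.61587e-08 − (-2.48369e-05)) = 2.06339e-06.
After k=1: 0.000279211.
Order-2 term: −1/720 · (-1.86511e-09 − (-6.15790e-06)) = -8.55004e-09.
After k=2: 0.000279202.
Order-3 term: 1/30240 · (-8.52623e-11 − (-2.84994e-06)) = 9.42411e-11.

S_3 ≈ 0.000279203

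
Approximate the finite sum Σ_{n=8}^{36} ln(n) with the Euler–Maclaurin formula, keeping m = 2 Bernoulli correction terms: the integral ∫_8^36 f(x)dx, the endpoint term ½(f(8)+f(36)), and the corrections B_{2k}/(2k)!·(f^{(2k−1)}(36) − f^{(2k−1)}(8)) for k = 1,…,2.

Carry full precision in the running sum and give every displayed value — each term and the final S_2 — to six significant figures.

S_2 ≈ 87.1945

∫_8^36 ln(x) dx evaluates to 84.3711.
Endpoint term: (f(8) + f(36))/2 = (2.07944 + 3.58352)/2 = 2.83148.
So far: 87.2026.
Correction k=1: B_{2}/2! · (f^{(1)}(36) − f^{(1)}(8)) = 1/12 · (0.0277778 − 0.125000) = -0.00810185.
After k=1: 87.1945.
Correction k=2: B_{4}/4! · (f^{(3)}(36) − f^{(3)}(8)) = −1/720 · (4.28669e-05 − 0.00390625) = 5.36581e-06.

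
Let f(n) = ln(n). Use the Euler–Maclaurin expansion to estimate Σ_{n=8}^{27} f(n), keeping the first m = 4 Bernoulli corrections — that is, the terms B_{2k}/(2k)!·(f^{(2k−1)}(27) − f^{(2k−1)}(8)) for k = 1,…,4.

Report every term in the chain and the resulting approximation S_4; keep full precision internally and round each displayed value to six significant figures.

Integral: ∫_8^27 ln(x) dx = 53.3521.
Boundary: ½(f(8) + f(27)) = ½(2.07944 + 3.29584) = 2.68764.
Running total after boundary: 56.0397.
Correction k=1: B_{2}/2! · (f^{(1)}(27) − f^{(1)}(8)) = 1/12 · (0.0370370 − 0.125000) = -0.00733025.
Partial sum through k=1: 56.0324.
Correction k=2: B_{4}/4! · (f^{(3)}(27) − f^{(3)}(8)) = −1/720 · (0.000101611 − 0.00390625) = 5.28422e-06.
Partial sum through k=2: 56.0324.
Correction k=3: B_{6}/6! · (f^{(5)}(27) − f^{(5)}(8)) = 1/30240 · (1.67260e-06 − 0.000732422) = -2.41650e-08.
Partial sum through k=3: 56.0324.
Correction k=4: B_{8}/8! · (f^{(7)}(27) − f^{(7)}(8)) = −1/1209600 · (6.88313e-08 − 0.000343323) = 2.83775e-10.

S_4 ≈ 56.0324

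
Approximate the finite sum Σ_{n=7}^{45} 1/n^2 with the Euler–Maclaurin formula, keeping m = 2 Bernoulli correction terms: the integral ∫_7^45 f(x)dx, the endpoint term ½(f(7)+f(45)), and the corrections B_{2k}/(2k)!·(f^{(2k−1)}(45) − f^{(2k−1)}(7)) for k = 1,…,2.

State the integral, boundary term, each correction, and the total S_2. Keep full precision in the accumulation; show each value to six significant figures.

∫_7^45 1/x^2 dx evaluates to 0.120635.
Endpoint term: (f(7) + f(45))/2 = (0.0204082 + 0.000493827)/2 = 0.0104510.
Running total after boundary: 0.131086.
Correction k=1: B_{2}/2! · (f^{(1)}(45) − f^{(1)}(7)) = 1/12 · (-2.19479e-05 − (-0.00583090)) = 0.000484080.
Partial sum through k=1: 0.131570.
Correction k=2: B_{4}/4! · (f^{(3)}(45) − f^{(3)}(7)) = −1/720 · (-1.30061e-07 − (-0.00142798)) = -1.98312e-06.

S_2 ≈ 0.131568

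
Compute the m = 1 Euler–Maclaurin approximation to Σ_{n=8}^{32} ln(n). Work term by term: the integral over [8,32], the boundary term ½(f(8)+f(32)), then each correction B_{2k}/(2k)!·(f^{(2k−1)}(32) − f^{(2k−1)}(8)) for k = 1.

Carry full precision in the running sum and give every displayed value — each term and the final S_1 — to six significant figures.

∫_8^32 ln(x) dx evaluates to 70.2680.
Boundary: ½(f(8) + f(32)) = ½(2.07944 + 3.46574) = 2.77259.
Integral + boundary = 73.0406.
k=1: B_{2}/(2)! × [f^{(1)}(32) − f^{(1)}(8)] = 1/12 × (0.0312500 − 0.125000) = -0.00781250.

S_1 ≈ 73.0328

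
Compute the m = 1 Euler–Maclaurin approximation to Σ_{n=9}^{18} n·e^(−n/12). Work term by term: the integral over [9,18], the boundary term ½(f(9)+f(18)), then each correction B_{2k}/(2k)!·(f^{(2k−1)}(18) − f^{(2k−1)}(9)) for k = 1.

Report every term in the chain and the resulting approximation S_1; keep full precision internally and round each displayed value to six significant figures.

Integral: ∫_9^18 x·e^(−x/12) dx = 38.7095.
Endpoint term: (f(9) + f(18))/2 = (4.25130 + 4.01634)/2 = 4.13382.
So far: 42.8433.
Correction k=1: B_{2}/2! · (f^{(1)}(18) − f^{(1)}(9)) = 1/12 · (-0.111565 − 0.118092) = -0.0191381.

S_1 ≈ 42.8242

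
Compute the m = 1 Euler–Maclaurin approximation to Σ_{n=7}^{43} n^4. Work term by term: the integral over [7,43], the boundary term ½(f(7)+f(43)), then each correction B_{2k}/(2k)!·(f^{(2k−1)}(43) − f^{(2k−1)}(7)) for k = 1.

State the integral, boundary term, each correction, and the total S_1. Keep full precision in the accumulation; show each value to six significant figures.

∫_7^43 x^4 dx evaluates to 2.93983e+07.
Boundary: ½(f(7) + f(43)) = ½(2401.00 + 3.41880e+06) = 1.71060e+06.
So far: 3.11089e+07.
k=1: B_{2}/(2)! × [f^{(1)}(43) − f^{(1)}(7)] = 1/12 × (318028 − 1372.00) = 26388.0.

S_1 ≈ 3.11353e+07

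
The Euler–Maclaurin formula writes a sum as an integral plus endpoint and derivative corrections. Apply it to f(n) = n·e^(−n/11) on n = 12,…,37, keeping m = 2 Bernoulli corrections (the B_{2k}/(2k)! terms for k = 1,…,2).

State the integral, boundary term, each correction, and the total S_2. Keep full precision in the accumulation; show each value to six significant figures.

S_2 ≈ 69.3633

The integral term ∫_12^37 x·e^(−x/11) dx = 66.7118.
Boundary: ½(f(12) + f(37)) = ½(4.03093 + 1.28054) = 2.65574.
So far: 69.3676.
Correction k=1: B_{2}/2! · (f^{(1)}(37) − f^{(1)}(12)) = 1/12 · (-0.0818035 − (-0.0305374)) = -0.00427218.
Running total after k=1: 69.3633.
Correction k=2: B_{4}/4! · (f^{(3)}(37) − f^{(3)}(12)) = −1/720 · (-0.000104010 − 0.00529987) = 7.50539e-06.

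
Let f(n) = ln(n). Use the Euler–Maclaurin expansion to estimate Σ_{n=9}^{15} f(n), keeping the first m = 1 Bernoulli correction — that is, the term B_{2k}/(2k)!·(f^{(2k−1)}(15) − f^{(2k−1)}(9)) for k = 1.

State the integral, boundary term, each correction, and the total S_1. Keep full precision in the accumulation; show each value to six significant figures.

S_1 ≈ 17.2947

The integral term ∫_9^15 ln(x) dx = 14.8457.
½[f(9) + f(15)] = ½[2.19722 + 2.70805] = 2.45264.
Integral + boundary = 17.2984.
Correction k=1: B_{2}/2! · (f^{(1)}(15) − f^{(1)}(9)) = 1/12 · (0.0666667 − 0.111111) = -0.00370370.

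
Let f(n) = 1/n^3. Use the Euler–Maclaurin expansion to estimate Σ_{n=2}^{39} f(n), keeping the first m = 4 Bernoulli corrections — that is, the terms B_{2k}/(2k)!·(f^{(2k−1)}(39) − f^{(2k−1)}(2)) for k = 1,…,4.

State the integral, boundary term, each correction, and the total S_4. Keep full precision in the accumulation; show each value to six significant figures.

The integral term ∫_2^39 1/x^3 dx = 0.124671.
Boundary: ½(f(2) + f(39)) = ½(0.125000 + 1.68580e-05) = 0.0625084.
Integral + boundary = 0.187180.
k=1: B_{2}/(2)! × [f^{(1)}(39) − f^{(1)}(2)] = 1/12 × (-1.29677e-06 − (-0.187500)) = 0.0156249.
Partial sum through k=1: 0.202805.
k=2: B_{4}/(4)! × [f^{(3)}(39) − f^{(3)}(2)] = −1/720 × (-1.70515e-08 − (-0.937500)) = -0.00130208.
Partial sum through k=2: 0.201503.
k=3: B_{6}/(6)! × [f^{(5)}(39) − f^{(5)}(2)] = 1/30240 × (-4.70851e-10 − (-9.84375)) = 0.000325521.
Partial sum through k=3: 0.201828.
k=4: B_{8}/(8)! × [f^{(7)}(39) − f^{(7)}(2)] = −1/1209600 × (-2.22888e-11 − (-177.188)) = -0.000146484.

S_4 ≈ 0.201682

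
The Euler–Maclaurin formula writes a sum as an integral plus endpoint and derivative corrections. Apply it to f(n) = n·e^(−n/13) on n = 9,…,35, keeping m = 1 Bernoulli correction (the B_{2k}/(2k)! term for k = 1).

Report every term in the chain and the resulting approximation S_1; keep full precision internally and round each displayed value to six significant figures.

S_1 ≈ 104.275

The integral term ∫_9^35 x·e^(−x/13) dx = 100.860.
½[f(9) + f(35)] = ½[4.50378 + 2.37036] = 3.43707.
Running total after boundary: 104.297.
Order-1 term: 1/12 · (-0.114611 − 0.153975) = -0.0223822.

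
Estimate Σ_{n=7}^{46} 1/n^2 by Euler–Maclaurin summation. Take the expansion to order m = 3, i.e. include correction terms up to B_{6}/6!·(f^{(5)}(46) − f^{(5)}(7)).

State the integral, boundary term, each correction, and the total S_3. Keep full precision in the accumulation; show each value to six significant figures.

Integral: ∫_7^46 1/x^2 dx = 0.121118.
Boundary: ½(f(7) + f(46)) = ½(0.0204082 + 0.000472590) = 0.0104404.
So far: 0.131558.
Order-1 term: 1/12 · (-2.05474e-05 − (-0.00583090)) = 0.000484196.
After k=1: 0.132043.
Order-2 term: −1/720 · (-1.16526e-07 − (-0.00142798)) = -1.98314e-06.
After k=2: 0.132041.
Order-3 term: 1/30240 · (-1.65207e-09 − (-0.000874271)) = 2.89110e-08.

S_3 ≈ 0.132041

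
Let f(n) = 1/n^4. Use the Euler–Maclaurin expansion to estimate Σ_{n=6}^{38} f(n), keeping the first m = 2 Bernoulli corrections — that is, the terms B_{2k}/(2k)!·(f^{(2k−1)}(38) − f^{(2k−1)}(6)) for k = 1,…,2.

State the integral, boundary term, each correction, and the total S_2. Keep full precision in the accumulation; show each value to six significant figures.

S_2 ≈ 0.00196544

The integral term ∫_6^38 1/x^4 dx = 0.00153714.
Endpoint term: (f(6) + f(38))/2 = (0.000771605 + 4.79585e-07)/2 = 0.000386042.
So far: 0.00192318.
k=1: B_{2}/(2)! × [f^{(1)}(38) − f^{(1)}(6)] = 1/12 × (-5.04826e-08 − (-0.000514403)) = 4.28627e-05.
Partial sum through k=1: 0.00196604.
k=2: B_{4}/(4)! × [f^{(3)}(38) − f^{(3)}(6)] = −1/720 × (-1.04881e-09 − (-0.000428669)) = -5.95373e-07.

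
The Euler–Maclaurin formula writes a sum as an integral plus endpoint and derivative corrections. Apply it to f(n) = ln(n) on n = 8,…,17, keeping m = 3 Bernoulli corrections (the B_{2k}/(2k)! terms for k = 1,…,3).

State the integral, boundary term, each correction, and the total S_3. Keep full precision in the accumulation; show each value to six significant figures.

S_3 ≈ 24.9799

∫_8^17 ln(x) dx evaluates to 22.5291.
½[f(8) + f(17)] = ½[2.07944 + 2.83321] = 2.45633.
Running total after boundary: 24.9854.
Correction k=1: B_{2}/2! · (f^{(1)}(17) − f^{(1)}(8)) = 1/12 · (0.0588235 − 0.125000) = -0.00551471.
Running total after k=1: 24.9799.
Correction k=2: B_{4}/4! · (f^{(3)}(17) − f^{(3)}(8)) = −1/720 · (0.000407083 − 0.00390625) = 4.85995e-06.
Running total after k=2: 24.9799.
Correction k=3: B_{6}/6! · (f^{(5)}(17) − f^{(5)}(8)) = 1/30240 · (1.69031e-05 − 0.000732422) = -2.36613e-08.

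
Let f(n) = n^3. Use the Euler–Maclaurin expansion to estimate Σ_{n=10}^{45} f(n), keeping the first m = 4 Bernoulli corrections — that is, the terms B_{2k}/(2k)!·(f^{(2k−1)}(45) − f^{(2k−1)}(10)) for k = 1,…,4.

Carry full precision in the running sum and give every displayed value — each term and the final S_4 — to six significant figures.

Integral: ∫_10^45 x^3 dx = 1.02266e+06.
½[f(10) + f(45)] = ½[1000.00 + 91125.0] = 46062.5.
So far: 1.06872e+06.
k=1: B_{2}/(2)! × [f^{(1)}(45) − f^{(1)}(10)] = 1/12 × (6075.00 − 300.000) = 481.250.
After k=1: 1.06920e+06.
k=2: B_{4}/(4)! × [f^{(3)}(45) − f^{(3)}(10)] = −1/720 × (6.00000 − 6.00000) = 0.00000.
After k=2: 1.06920e+06.
k=3: B_{6}/(6)! × [f^{(5)}(45) − f^{(5)}(10)] = 1/30240 × (0.00000 − 0.00000) = 0.00000.
After k=3: 1.06920e+06.
k=4: B_{8}/(8)! × [f^{(7)}(45) − f^{(7)}(10)] = −1/1209600 × (0.00000 − 0.00000) = 0.00000.

S_4 ≈ 1.06920e+06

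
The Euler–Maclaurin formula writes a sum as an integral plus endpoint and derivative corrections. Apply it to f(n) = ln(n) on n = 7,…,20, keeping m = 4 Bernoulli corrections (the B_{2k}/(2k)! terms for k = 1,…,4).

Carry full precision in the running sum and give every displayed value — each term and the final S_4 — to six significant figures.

The integral term ∫_7^20 ln(x) dx = 33.2933.
Endpoint term: (f(7) + f(20))/2 = (1.94591 + 2.99573)/2 = 2.47082.
Running total after boundary: 35.7641.
Order-1 term: 1/12 · (0.0500000 − 0.142857) = -0.00773810.
Running total after k=1: 35.7564.
Order-2 term: −1/720 · (0.000250000 − 0.00583090) = 7.75126e-06.
Running total after k=2: 35.7564.
Order-3 term: 1/30240 · (7.50000e-06 − 0.00142798) = -4.69734e-08.
Running total after k=3: 35.7564.
Order-4 term: −1/1209600 · (5.62500e-07 − 0.000874271) = 7.22312e-10.

S_4 ≈ 35.7564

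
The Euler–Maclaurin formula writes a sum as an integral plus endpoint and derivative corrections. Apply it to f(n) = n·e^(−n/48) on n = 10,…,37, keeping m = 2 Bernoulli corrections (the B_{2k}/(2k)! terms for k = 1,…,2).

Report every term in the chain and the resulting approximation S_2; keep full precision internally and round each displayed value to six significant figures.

S_2 ≈ 385.485

∫_10^37 x·e^(−x/48) dx evaluates to 372.911.
Boundary: ½(f(10) + f(37)) = ½(8.11936 + 17.1172) = 12.6183.
Running total after boundary: 385.529.
Correction k=1: B_{2}/2! · (f^{(1)}(37) − f^{(1)}(10)) = 1/12 · (0.106019 − 0.642783) = -0.0447303.
Partial sum through k=1: 385.485.
Correction k=2: B_{4}/4! · (f^{(3)}(37) − f^{(3)}(10)) = −1/720 · (0.000447601 − 0.000983792) = 7.44709e-07.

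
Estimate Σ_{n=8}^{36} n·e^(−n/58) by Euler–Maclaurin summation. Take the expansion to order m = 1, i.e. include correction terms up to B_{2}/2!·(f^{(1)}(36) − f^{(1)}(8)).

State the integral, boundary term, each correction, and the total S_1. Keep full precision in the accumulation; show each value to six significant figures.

Integral: ∫_8^36 x·e^(−x/58) dx = 403.945.
½[f(8) + f(36)] = ½[6.96927 + 19.3526] = 13.1610.
So far: 417.106.
Order-1 term: 1/12 · (0.203907 − 0.750999) = -0.0455910.

S_1 ≈ 417.060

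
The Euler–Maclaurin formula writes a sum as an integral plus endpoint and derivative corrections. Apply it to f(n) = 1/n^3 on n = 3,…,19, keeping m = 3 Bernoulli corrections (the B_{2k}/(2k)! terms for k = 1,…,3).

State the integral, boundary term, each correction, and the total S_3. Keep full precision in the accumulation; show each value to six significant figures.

S_3 ≈ 0.0757448

Integral: ∫_3^19 1/x^3 dx = 0.0541705.
½[f(3) + f(19)] = ½[0.0370370 + 0.000145794] = 0.0185914.
Running total after boundary: 0.0727619.
Order-1 term: 1/12 · (-2.30201e-05 − (-0.0370370)) = 0.00308450.
Partial sum through k=1: 0.0758464.
Order-2 term: −1/720 · (-1.27535e-06 − (-0.0823045)) = -0.000114310.
Partial sum through k=2: 0.0757321.
Order-3 term: 1/30240 · (-1.48379e-07 − (-0.384088)) = 1.27013e-05.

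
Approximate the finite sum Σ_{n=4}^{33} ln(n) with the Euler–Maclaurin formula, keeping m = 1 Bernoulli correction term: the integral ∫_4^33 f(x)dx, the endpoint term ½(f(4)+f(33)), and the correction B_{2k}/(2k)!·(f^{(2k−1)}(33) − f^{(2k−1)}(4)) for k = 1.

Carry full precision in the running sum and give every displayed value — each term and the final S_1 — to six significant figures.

∫_4^33 ln(x) dx evaluates to 80.8396.
Endpoint term: (f(4) + f(33))/2 = (1.38629 + 3.49651)/2 = 2.44140.
Running total after boundary: 83.2810.
Correction k=1: B_{2}/2! · (f^{(1)}(33) − f^{(1)}(4)) = 1/12 · (0.0303030 − 0.250000) = -0.0183081.

S_1 ≈ 83.2627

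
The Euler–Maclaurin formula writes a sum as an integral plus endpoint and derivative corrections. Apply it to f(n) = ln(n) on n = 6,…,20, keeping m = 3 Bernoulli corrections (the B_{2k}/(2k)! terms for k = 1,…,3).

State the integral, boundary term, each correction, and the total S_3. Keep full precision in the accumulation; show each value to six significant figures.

Integral: ∫_6^20 ln(x) dx = 35.1641.
Endpoint term: (f(6) + f(20))/2 = (1.79176 + 2.99573)/2 = 2.39375.
So far: 37.5578.
k=1: B_{2}/(2)! × [f^{(1)}(20) − f^{(1)}(6)] = 1/12 × (0.0500000 − 0.166667) = -0.00972222.
Running total after k=1: 37.5481.
k=2: B_{4}/(4)! × [f^{(3)}(20) − f^{(3)}(6)] = −1/720 × (0.000250000 − 0.00925926) = 1.25129e-05.
Running total after k=2: 37.5481.
k=3: B_{6}/(6)! × [f^{(5)}(20) − f^{(5)}(6)] = 1/30240 × (7.50000e-06 − 0.00308642) = -1.01816e-07.

S_3 ≈ 37.5481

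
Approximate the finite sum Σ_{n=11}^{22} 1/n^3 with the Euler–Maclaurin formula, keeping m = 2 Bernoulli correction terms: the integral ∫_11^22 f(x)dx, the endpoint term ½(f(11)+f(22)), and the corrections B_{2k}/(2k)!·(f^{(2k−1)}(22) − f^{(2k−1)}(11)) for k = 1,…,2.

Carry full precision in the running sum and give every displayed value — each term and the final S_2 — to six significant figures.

S_2 ≈ 0.00353775

Integral: ∫_11^22 1/x^3 dx = 0.00309917.
½[f(11) + f(22)] = ½[0.000751315 + 9.39144e-05] = 0.000422615.
So far: 0.00352179.
k=1: B_{2}/(2)! × [f^{(1)}(22) − f^{(1)}(11)] = 1/12 × (-1.28065e-05 − (-0.000204904)) = 1.60081e-05.
Partial sum through k=1: 0.00353780.
k=2: B_{4}/(4)! × [f^{(3)}(22) − f^{(3)}(11)] = −1/720 × (-5.29194e-07 − (-3.38684e-05)) = -4.63045e-08.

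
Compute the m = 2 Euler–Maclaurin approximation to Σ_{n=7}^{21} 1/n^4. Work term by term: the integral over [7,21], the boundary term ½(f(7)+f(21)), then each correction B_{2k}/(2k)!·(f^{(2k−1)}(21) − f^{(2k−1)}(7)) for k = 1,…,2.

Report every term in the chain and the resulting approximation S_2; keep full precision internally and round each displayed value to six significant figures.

S_2 ≈ 0.00116619

∫_7^21 1/x^4 dx evaluates to 0.000935824.
Boundary: ½(f(7) + f(21)) = ½(0.000416493 + 5.14189e-06) = 0.000210818.
Integral + boundary = 0.00114664.
Correction k=1: B_{2}/2! · (f^{(1)}(21) − f^{(1)}(7)) = 1/12 · (-9.79408e-07 − (-0.000237996)) = 1.97514e-05.
Partial sum through k=1: 0.00116639.
Correction k=2: B_{4}/4! · (f^{(3)}(21) − f^{(3)}(7)) = −1/720 · (-6.66264e-08 − (-0.000145712)) = -2.02285e-07.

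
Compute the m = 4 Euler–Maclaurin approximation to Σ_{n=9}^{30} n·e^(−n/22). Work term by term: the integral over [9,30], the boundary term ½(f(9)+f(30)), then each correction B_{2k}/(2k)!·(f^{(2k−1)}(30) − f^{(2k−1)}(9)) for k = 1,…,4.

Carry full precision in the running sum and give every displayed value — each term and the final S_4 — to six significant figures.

S_4 ≈ 167.252

Integral: ∫_9^30 x·e^(−x/22) dx = 160.467.
Boundary: ½(f(9) + f(30)) = ½(5.97828 + 7.67187) = 6.82508.
Integral + boundary = 167.292.
k=1: B_{2}/(2)! × [f^{(1)}(30) − f^{(1)}(9)] = 1/12 × (-0.0929924 − 0.392514) = -0.0404588.
Running total after k=1: 167.252.
k=2: B_{4}/(4)! × [f^{(3)}(30) − f^{(3)}(9)] = −1/720 × (0.000864599 − 0.00355583) = 3.73782e-06.
Running total after k=2: 167.252.
k=3: B_{6}/(6)! × [f^{(5)}(30) − f^{(5)}(9)] = 1/30240 × (3.96969e-06 − 1.30179e-05) = -2.99214e-10.
Running total after k=3: 167.252.
k=4: B_{8}/(8)! × [f^{(7)}(30) − f^{(7)}(9)] = −1/1209600 × (1.27129e-08 − 3.86139e-08) = 2.14129e-14.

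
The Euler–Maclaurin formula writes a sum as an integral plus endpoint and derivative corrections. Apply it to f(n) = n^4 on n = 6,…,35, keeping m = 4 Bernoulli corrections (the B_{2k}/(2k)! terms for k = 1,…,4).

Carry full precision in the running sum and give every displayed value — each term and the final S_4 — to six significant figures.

The integral term ∫_6^35 x^4 dx = 1.05028e+07.
Endpoint term: (f(6) + f(35))/2 = (1296.00 + 1.50062e+06)/2 = 750960.
Integral + boundary = 1.12538e+07.
Order-1 term: 1/12 · (171500 − 864.000) = 14219.7.
Running total after k=1: 1.12680e+07.
Order-2 term: −1/720 · (840.000 − 144.000) = -0.966667.
Running total after k=2: 1.12680e+07.
Order-3 term: 1/30240 · (0.00000 − 0.00000) = 0.00000.
Running total after k=3: 1.12680e+07.
Order-4 term: −1/1209600 · (0.00000 − 0.00000) = 0.00000.

S_4 ≈ 1.12680e+07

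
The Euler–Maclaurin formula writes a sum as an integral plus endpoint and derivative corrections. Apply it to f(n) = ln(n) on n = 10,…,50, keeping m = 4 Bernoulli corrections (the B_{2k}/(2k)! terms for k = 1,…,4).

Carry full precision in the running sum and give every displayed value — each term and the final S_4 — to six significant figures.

S_4 ≈ 135.676

The integral term ∫_10^50 ln(x) dx = 132.575.
½[f(10) + f(50)] = ½[2.30259 + 3.91202] = 3.10730.
So far: 135.683.
Order-1 term: 1/12 · (0.0200000 − 0.100000) = -0.00666667.
Partial sum through k=1: 135.676.
Order-2 term: −1/720 · (1.60000e-05 − 0.00200000) = 2.75556e-06.
Partial sum through k=2: 135.676.
Order-3 term: 1/30240 · (7.68000e-08 − 0.000240000) = -7.93397e-09.
Partial sum through k=3: 135.676.
Order-4 term: −1/1209600 · (9.21600e-10 − 7.20000e-05) = 5.95230e-11.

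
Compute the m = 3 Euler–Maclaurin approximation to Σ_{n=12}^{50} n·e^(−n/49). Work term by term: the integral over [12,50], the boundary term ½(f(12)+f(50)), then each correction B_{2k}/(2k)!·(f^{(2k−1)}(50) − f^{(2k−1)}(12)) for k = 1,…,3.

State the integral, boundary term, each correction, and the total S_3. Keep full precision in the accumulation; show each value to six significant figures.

Integral: ∫_12^50 x·e^(−x/49) dx = 591.210.
½[f(12) + f(50)] = ½[9.39341 + 18.0224] = 13.7079.
So far: 604.918.
Order-1 term: 1/12 · (-0.00735608 − 0.591082) = -0.0498698.
Partial sum through k=1: 604.868.
Order-2 term: −1/720 · (0.000297184 − 0.000898230) = 8.34786e-07.
Partial sum through k=2: 604.868.
Order-3 term: 1/30240 · (2.48826e-07 − 6.45681e-07) = -1.31235e-11.

S_3 ≈ 604.868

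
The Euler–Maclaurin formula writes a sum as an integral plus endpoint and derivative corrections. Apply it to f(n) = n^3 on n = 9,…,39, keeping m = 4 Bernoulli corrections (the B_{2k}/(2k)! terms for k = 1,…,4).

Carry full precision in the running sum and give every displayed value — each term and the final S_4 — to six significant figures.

Integral: ∫_9^39 x^3 dx = 576720.
Endpoint term: (f(9) + f(39))/2 = (729.000 + 59319.0)/2 = 30024.0.
Running total after boundary: 606744.
k=1: B_{2}/(2)! × [f^{(1)}(39) − f^{(1)}(9)] = 1/12 × (4563.00 − 243.000) = 360.000.
Partial sum through k=1: 607104.
k=2: B_{4}/(4)! × [f^{(3)}(39) − f^{(3)}(9)] = −1/720 × (6.00000 − 6.00000) = 0.00000.
Partial sum through k=2: 607104.
k=3: B_{6}/(6)! × [f^{(5)}(39) − f^{(5)}(9)] = 1/30240 × (0.00000 − 0.00000) = 0.00000.
Partial sum through k=3: 607104.
k=4: B_{8}/(8)! × [f^{(7)}(39) − f^{(7)}(9)] = −1/1209600 × (0.00000 − 0.00000) = 0.00000.

S_4 ≈ 607104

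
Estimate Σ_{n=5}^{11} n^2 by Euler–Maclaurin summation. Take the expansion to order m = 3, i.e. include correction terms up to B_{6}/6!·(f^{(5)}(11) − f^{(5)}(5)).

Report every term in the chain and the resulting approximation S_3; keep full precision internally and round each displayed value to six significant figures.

∫_5^11 x^2 dx evaluates to 402.000.
½[f(5) + f(11)] = ½[25.0000 + 121.000] = 73.0000.
So far: 475.000.
Order-1 term: 1/12 · (22.0000 − 10.0000) = 1.00000.
Running total after k=1: 476.000.
Order-2 term: −1/720 · (0.00000 − 0.00000) = 0.00000.
Running total after k=2: 476.000.
Order-3 term: 1/30240 · (0.00000 − 0.00000) = 0.00000.

S_3 ≈ 476.000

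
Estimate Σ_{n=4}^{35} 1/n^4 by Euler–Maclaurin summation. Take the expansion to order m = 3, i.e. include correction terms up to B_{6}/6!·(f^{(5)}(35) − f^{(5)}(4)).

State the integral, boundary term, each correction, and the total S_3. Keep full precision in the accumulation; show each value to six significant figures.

∫_4^35 1/x^4 dx evaluates to 0.00520056.
Endpoint term: (f(4) + f(35))/2 = (0.00390625 + 6.66389e-07)/2 = 0.00195346.
Running total after boundary: 0.00715402.
k=1: B_{2}/(2)! × [f^{(1)}(35) − f^{(1)}(4)] = 1/12 × (-7.61587e-08 − (-0.00390625)) = 0.000325514.
After k=1: 0.00747953.
k=2: B_{4}/(4)! × [f^{(3)}(35) − f^{(3)}(4)] = −1/720 × (-1.86511e-09 − (-0.00732422)) = -1.01725e-05.
After k=2: 0.00746936.
k=3: B_{6}/(6)! × [f^{(5)}(35) − f^{(5)}(4)] = 1/30240 × (-8.52623e-11 − (-0.0256348)) = 8.47711e-07.

S_3 ≈ 0.00747021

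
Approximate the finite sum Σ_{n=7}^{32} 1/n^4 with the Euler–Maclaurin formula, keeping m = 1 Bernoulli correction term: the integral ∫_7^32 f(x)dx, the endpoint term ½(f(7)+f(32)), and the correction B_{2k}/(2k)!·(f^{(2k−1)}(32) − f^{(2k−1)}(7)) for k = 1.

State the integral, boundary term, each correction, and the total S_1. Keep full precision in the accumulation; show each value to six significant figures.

S_1 ≈ 0.00119019

The integral term ∫_7^32 1/x^4 dx = 0.000961645.
Boundary: ½(f(7) + f(32)) = ½(0.000416493 + 9.53674e-07) = 0.000208723.
Integral + boundary = 0.00117037.
k=1: B_{2}/(2)! × [f^{(1)}(32) − f^{(1)}(7)] = 1/12 × (-1.19209e-07 − (-0.000237996)) = 1.98231e-05.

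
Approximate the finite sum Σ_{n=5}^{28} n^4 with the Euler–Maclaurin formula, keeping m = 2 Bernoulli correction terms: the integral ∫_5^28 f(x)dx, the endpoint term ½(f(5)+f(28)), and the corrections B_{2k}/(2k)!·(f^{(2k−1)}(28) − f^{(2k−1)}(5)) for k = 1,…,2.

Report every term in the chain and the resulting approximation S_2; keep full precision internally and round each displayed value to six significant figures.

S_2 ≈ 3.75636e+06

The integral term ∫_5^28 x^4 dx = 3.44145e+06.
Boundary: ½(f(5) + f(28)) = ½(625.000 + 614656) = 307640.
Integral + boundary = 3.74909e+06.
Correction k=1: B_{2}/2! · (f^{(1)}(28) − f^{(1)}(5)) = 1/12 · (87808.0 − 500.000) = 7275.67.
Running total after k=1: 3.75636e+06.
Correction k=2: B_{4}/4! · (f^{(3)}(28) − f^{(3)}(5)) = −1/720 · (672.000 − 120.000) = -0.766667.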